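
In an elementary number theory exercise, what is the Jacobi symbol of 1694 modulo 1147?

-1

(1694/1147)
  = (547/1147)    [1694 ≡ 547 mod 1147]
  = -(1147/547)    [QR: both ≡ 3 mod 4, sign flips]
  = -(53/547)    [1147 ≡ 53 mod 547]
  = -(547/53)    [QR: 53 ≡ 1 mod 4, sign kept]
  = -(17/53)    [547 ≡ 17 mod 53]
  = -(53/17)    [QR: 17 ≡ 1 mod 4, sign kept]
  = -(2/17)    [53 ≡ 2 mod 17]
  = -(1/17)    [17 ≡ 1 mod 8 ⇒ (2/17) = +1]
  = -1    [(1/17) = 1]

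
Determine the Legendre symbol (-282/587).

1

Pull out -1: (-282/587) = (-1/587)·(282/587). Since 587 ≡ 3 (mod 4), (-1/587) = -1. Now have -(282/587).
Factor out 2: 282 = 2·141. Since 587 ≡ 3 (mod 8), (2/587) = -1. Now have (141/587).
141 ≡ 1 (mod 4), so quadratic reciprocity gives (141/587) = (587/141). Reduce: 587 ≡ 23 (mod 141). Now have (23/141).
141 ≡ 1 (mod 4), so quadratic reciprocity gives (23/141) = (141/23). Reduce: 141 ≡ 3 (mod 23). Now have (3/23).
Both 3 ≡ 3 and 23 ≡ 3 (mod 4), so reciprocity gives (3/23) = -(23/3). Reduce: 23 ≡ 2 (mod 3). Now have -(2/3).
Factor out 2: 2 = 2. Since 3 ≡ 3 (mod 8), (2/3) = -1. Now have (1/3).
(1/3) = 1. Collecting the sign factors: 1.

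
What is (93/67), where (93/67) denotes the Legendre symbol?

(93/67)
  = (26/67)    [93 ≡ 26 mod 67]
  = -(13/67)    [67 ≡ 3 mod 8 ⇒ (2/67) = -1]
  = -(67/13)    [QR: 13 ≡ 1 mod 4, sign kept]
  = -(2/13)    [67 ≡ 2 mod 13]
  = (1/13)    [13 ≡ 5 mod 8 ⇒ (2/13) = -1]
  = 1    [(1/13) = 1]

1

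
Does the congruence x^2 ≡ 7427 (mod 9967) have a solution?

no

(7427|9967)
  = -(9967|7427)    [QR: both ≡ 3 mod 4, sign flips]
  = -(2540|7427)    [9967 ≡ 2540 mod 7427]
  = -(635|7427)    [7427 ≡ 3 mod 8 ⇒ (2|7427)^2 = +1]
  = (7427|635)    [QR: both ≡ 3 mod 4, sign flips]
  = (442|635)    [7427 ≡ 442 mod 635]
  = -(221|635)    [635 ≡ 3 mod 8 ⇒ (2|635) = -1]
  = -(635|221)    [QR: 221 ≡ 1 mod 4, sign kept]
  = -(193|221)    [635 ≡ 193 mod 221]
  = -(221|193)    [QR: 193 ≡ 1 mod 4, sign kept]
  = -(28|193)    [221 ≡ 28 mod 193]
  = -(7|193)    [193 ≡ 1 mod 8 ⇒ (2|193)^2 = +1]
  = -(193|7)    [QR: 193 ≡ 1 mod 4, sign kept]
  = -(4|7)    [193 ≡ 4 mod 7]
  = -(1|7)    [7 ≡ 7 mod 8 ⇒ (2|7)^2 = +1]
  = -1    [(1|7) = 1]
The Legendre symbol is -1, so x^2 ≡ 7427 (mod 9967) has no solution.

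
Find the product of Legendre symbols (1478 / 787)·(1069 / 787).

By multiplicativity, (1478·1069 / 787) = (1478 / 787)·(1069 / 787).
First factor (1478 / 787):
Reduce the numerator: 1478 ≡ 691 (mod 787), so (1478 / 787) = (691 / 787).
Both 691 ≡ 3 and 787 ≡ 3 (mod 4), so reciprocity gives (691 / 787) = -(787 / 691). Reduce: 787 ≡ 96 (mod 691). Now have -(96 / 691).
Factor out 2: 96 = 2^5·3. Since 691 ≡ 3 (mod 8), (2 / 691) = -1, and (2 / 691)^5 = -1. Now have (3 / 691).
Both 3 ≡ 3 and 691 ≡ 3 (mod 4), so reciprocity gives (3 / 691) = -(691 / 3). Reduce: 691 ≡ 1 (mod 3). Now have -(1 / 3).
(1 / 3) = 1. Collecting the sign factors: -1.
Second factor (1069 / 787):
Reduce the numerator: 1069 ≡ 282 (mod 787), so (1069 / 787) = (282 / 787).
Factor out 2: 282 = 2·141. Since 787 ≡ 3 (mod 8), (2 / 787) = -1. Now have -(141 / 787).
141 ≡ 1 (mod 4), so quadratic reciprocity gives (141 / 787) = (787 / 141). Reduce: 787 ≡ 82 (mod 141). Now have -(82 / 141).
Factor out 2: 82 = 2·41. Since 141 ≡ 5 (mod 8), (2 / 141) = -1. Now have (41 / 141).
41 ≡ 1 (mod 4), so quadratic reciprocity gives (41 / 141) = (141 / 41). Reduce: 141 ≡ 18 (mod 41). Now have (18 / 41).
Factor out 2: 18 = 2·9. Since 41 ≡ 1 (mod 8), (2 / 41) = +1. Now have (9 / 41).
9 ≡ 1 (mod 4), so quadratic reciprocity gives (9 / 41) = (41 / 9). Reduce: 41 ≡ 5 (mod 9). Now have (5 / 9).
5 ≡ 1 (mod 4), so quadratic reciprocity gives (5 / 9) = (9 / 5). Reduce: 9 ≡ 4 (mod 5). Now have (4 / 5).
Factor out 2: 4 = 2^2. Since 5 ≡ 5 (mod 8), (2 / 5) = -1, and (2 / 5)^2 = +1. Now have (1 / 5).
(1 / 5) = 1. Collecting the sign factors: 1.
Product: (-1)·(1) = -1.

-1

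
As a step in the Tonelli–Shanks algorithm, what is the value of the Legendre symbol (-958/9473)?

-1

(-958/9473)
  = (958/9473)    [9473 ≡ 1 mod 4 ⇒ (-1/9473) = +1]
  = (479/9473)    [9473 ≡ 1 mod 8 ⇒ (2/9473) = +1]
  = (9473/479)    [QR: 9473 ≡ 1 mod 4, sign kept]
  = (372/479)    [9473 ≡ 372 mod 479]
  = (93/479)    [479 ≡ 7 mod 8 ⇒ (2/479)^2 = +1]
  = (479/93)    [QR: 93 ≡ 1 mod 4, sign kept]
  = (14/93)    [479 ≡ 14 mod 93]
  = -(7/93)    [93 ≡ 5 mod 8 ⇒ (2/93) = -1]
  = -(93/7)    [QR: 93 ≡ 1 mod 4, sign kept]
  = -(2/7)    [93 ≡ 2 mod 7]
  = -(1/7)    [7 ≡ 7 mod 8 ⇒ (2/7) = +1]
  = -1    [(1/7) = 1]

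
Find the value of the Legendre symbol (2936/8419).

1

Factor out 2: 2936 = 2^3·367. Since 8419 ≡ 3 (mod 8), (2/8419) = -1, and (2/8419)^3 = -1. Now have -(367/8419).
Both 367 ≡ 3 and 8419 ≡ 3 (mod 4), so reciprocity gives (367/8419) = -(8419/367). Reduce: 8419 ≡ 345 (mod 367). Now have (345/367).
345 ≡ 1 (mod 4), so quadratic reciprocity gives (345/367) = (367/345). Reduce: 367 ≡ 22 (mod 345). Now have (22/345).
Factor out 2: 22 = 2·11. Since 345 ≡ 1 (mod 8), (2/345) = +1. Now have (11/345).
345 ≡ 1 (mod 4), so quadratic reciprocity gives (11/345) = (345/11). Reduce: 345 ≡ 4 (mod 11). Now have (4/11).
Factor out 2: 4 = 2^2. Since 11 ≡ 3 (mod 8), (2/11) = -1, and (2/11)^2 = +1. Now have (1/11).
(1/11) = 1. Collecting the sign factors: 1.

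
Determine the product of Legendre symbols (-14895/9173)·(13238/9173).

By multiplicativity, (-14895·13238/9173) = (-14895/9173)·(13238/9173).
First factor (-14895/9173):
(-14895/9173)
  = (3451/9173)    [-14895 ≡ 3451 mod 9173]
  = (9173/3451)    [QR: 9173 ≡ 1 mod 4, sign kept]
  = (2271/3451)    [9173 ≡ 2271 mod 3451]
  = -(3451/2271)    [QR: both ≡ 3 mod 4, sign flips]
  = -(1180/2271)    [3451 ≡ 1180 mod 2271]
  = -(295/2271)    [2271 ≡ 7 mod 8 ⇒ (2/2271)^2 = +1]
  = (2271/295)    [QR: both ≡ 3 mod 4, sign flips]
  = (206/295)    [2271 ≡ 206 mod 295]
  = (103/295)    [295 ≡ 7 mod 8 ⇒ (2/295) = +1]
  = -(295/103)    [QR: both ≡ 3 mod 4, sign flips]
  = -(89/103)    [295 ≡ 89 mod 103]
  = -(103/89)    [QR: 89 ≡ 1 mod 4, sign kept]
  = -(14/89)    [103 ≡ 14 mod 89]
  = -(7/89)    [89 ≡ 1 mod 8 ⇒ (2/89) = +1]
  = -(89/7)    [QR: 89 ≡ 1 mod 4, sign kept]
  = -(5/7)    [89 ≡ 5 mod 7]
  = -(7/5)    [QR: 5 ≡ 1 mod 4, sign kept]
  = -(2/5)    [7 ≡ 2 mod 5]
  = (1/5)    [5 ≡ 5 mod 8 ⇒ (2/5) = -1]
  = 1    [(1/5) = 1]
Second factor (13238/9173):
(13238/9173)
  = (4065/9173)    [13238 ≡ 4065 mod 9173]
  = (9173/4065)    [QR: 4065 ≡ 1 mod 4, sign kept]
  = (1043/4065)    [9173 ≡ 1043 mod 4065]
  = (4065/1043)    [QR: 4065 ≡ 1 mod 4, sign kept]
  = (936/1043)    [4065 ≡ 936 mod 1043]
  = -(117/1043)    [1043 ≡ 3 mod 8 ⇒ (2/1043)^3 = -1]
  = -(1043/117)    [QR: 117 ≡ 1 mod 4, sign kept]
  = -(107/117)    [1043 ≡ 107 mod 117]
  = -(117/107)    [QR: 117 ≡ 1 mod 4, sign kept]
  = -(10/107)    [117 ≡ 10 mod 107]
  = (5/107)    [107 ≡ 3 mod 8 ⇒ (2/107) = -1]
  = (107/5)    [QR: 5 ≡ 1 mod 4, sign kept]
  = (2/5)    [107 ≡ 2 mod 5]
  = -(1/5)    [5 ≡ 5 mod 8 ⇒ (2/5) = -1]
  = -1    [(1/5) = 1]
Product: (1)·(-1) = -1.

-1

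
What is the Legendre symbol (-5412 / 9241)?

1

Pull out -1: (-5412 / 9241) = (-1 / 9241)·(5412 / 9241). Since 9241 ≡ 1 (mod 4), (-1 / 9241) = +1. Now have (5412 / 9241).
Factor out 2: 5412 = 2^2·1353. Since 9241 ≡ 1 (mod 8), (2 / 9241) = +1, and (2 / 9241)^2 = +1. Now have (1353 / 9241).
1353 ≡ 1 (mod 4), so quadratic reciprocity gives (1353 / 9241) = (9241 / 1353). Reduce: 9241 ≡ 1123 (mod 1353). Now have (1123 / 1353).
1353 ≡ 1 (mod 4), so quadratic reciprocity gives (1123 / 1353) = (1353 / 1123). Reduce: 1353 ≡ 230 (mod 1123). Now have (230 / 1123).
Factor out 2: 230 = 2·115. Since 1123 ≡ 3 (mod 8), (2 / 1123) = -1. Now have -(115 / 1123).
Both 115 ≡ 3 and 1123 ≡ 3 (mod 4), so reciprocity gives (115 / 1123) = -(1123 / 115). Reduce: 1123 ≡ 88 (mod 115). Now have (88 / 115).
Factor out 2: 88 = 2^3·11. Since 115 ≡ 3 (mod 8), (2 / 115) = -1, and (2 / 115)^3 = -1. Now have -(11 / 115).
Both 11 ≡ 3 and 115 ≡ 3 (mod 4), so reciprocity gives (11 / 115) = -(115 / 11). Reduce: 115 ≡ 5 (mod 11). Now have (5 / 11).
5 ≡ 1 (mod 4), so quadratic reciprocity gives (5 / 11) = (11 / 5). Reduce: 11 ≡ 1 (mod 5). Now have (1 / 5).
(1 / 5) = 1. Collecting the sign factors: 1.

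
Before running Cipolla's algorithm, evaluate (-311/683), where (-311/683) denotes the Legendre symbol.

-1

Reduce the numerator: -311 ≡ 372 (mod 683), so (-311/683) = (372/683).
Factor out 2: 372 = 2^2·93. Since 683 ≡ 3 (mod 8), (2/683) = -1, and (2/683)^2 = +1. Now have (93/683).
93 ≡ 1 (mod 4), so quadratic reciprocity gives (93/683) = (683/93). Reduce: 683 ≡ 32 (mod 93). Now have (32/93).
Factor out 2: 32 = 2^5. Since 93 ≡ 5 (mod 8), (2/93) = -1, and (2/93)^5 = -1. Now have -(1/93).
(1/93) = 1. Collecting the sign factors: -1.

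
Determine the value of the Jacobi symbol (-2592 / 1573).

-1

(-2592 / 1573)
  = (554 / 1573)    [-2592 ≡ 554 mod 1573]
  = -(277 / 1573)    [1573 ≡ 5 mod 8 ⇒ (2 / 1573) = -1]
  = -(1573 / 277)    [QR: 277 ≡ 1 mod 4, sign kept]
  = -(188 / 277)    [1573 ≡ 188 mod 277]
  = -(47 / 277)    [277 ≡ 5 mod 8 ⇒ (2 / 277)^2 = +1]
  = -(277 / 47)    [QR: 277 ≡ 1 mod 4, sign kept]
  = -(42 / 47)    [277 ≡ 42 mod 47]
  = -(21 / 47)    [47 ≡ 7 mod 8 ⇒ (2 / 47) = +1]
  = -(47 / 21)    [QR: 21 ≡ 1 mod 4, sign kept]
  = -(5 / 21)    [47 ≡ 5 mod 21]
  = -(21 / 5)    [QR: 5 ≡ 1 mod 4, sign kept]
  = -(1 / 5)    [21 ≡ 1 mod 5]
  = -1    [(1 / 5) = 1]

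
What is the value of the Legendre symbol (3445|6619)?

(3445|6619)
  = (6619|3445)    [QR: 3445 ≡ 1 mod 4, sign kept]
  = (3174|3445)    [6619 ≡ 3174 mod 3445]
  = -(1587|3445)    [3445 ≡ 5 mod 8 ⇒ (2|3445) = -1]
  = -(3445|1587)    [QR: 3445 ≡ 1 mod 4, sign kept]
  = -(271|1587)    [3445 ≡ 271 mod 1587]
  = (1587|271)    [QR: both ≡ 3 mod 4, sign flips]
  = (232|271)    [1587 ≡ 232 mod 271]
  = (29|271)    [271 ≡ 7 mod 8 ⇒ (2|271)^3 = +1]
  = (271|29)    [QR: 29 ≡ 1 mod 4, sign kept]
  = (10|29)    [271 ≡ 10 mod 29]
  = -(5|29)    [29 ≡ 5 mod 8 ⇒ (2|29) = -1]
  = -(29|5)    [QR: 5 ≡ 1 mod 4, sign kept]
  = -(4|5)    [29 ≡ 4 mod 5]
  = -(1|5)    [5 ≡ 5 mod 8 ⇒ (2|5)^2 = +1]
  = -1    [(1|5) = 1]

-1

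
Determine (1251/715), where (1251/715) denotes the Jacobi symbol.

Reduce the numerator: 1251 ≡ 536 (mod 715), so (1251/715) = (536/715).
Factor out 2: 536 = 2^3·67. Since 715 ≡ 3 (mod 8), (2/715) = -1, and (2/715)^3 = -1. Now have -(67/715).
Both 67 ≡ 3 and 715 ≡ 3 (mod 4), so reciprocity gives (67/715) = -(715/67). Reduce: 715 ≡ 45 (mod 67). Now have (45/67).
45 ≡ 1 (mod 4), so quadratic reciprocity gives (45/67) = (67/45). Reduce: 67 ≡ 22 (mod 45). Now have (22/45).
Factor out 2: 22 = 2·11. Since 45 ≡ 5 (mod 8), (2/45) = -1. Now have -(11/45).
45 ≡ 1 (mod 4), so quadratic reciprocity gives (11/45) = (45/11). Reduce: 45 ≡ 1 (mod 11). Now have -(1/11).
(1/11) = 1. Collecting the sign factors: -1.

-1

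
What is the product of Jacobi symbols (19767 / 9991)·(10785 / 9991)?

By multiplicativity, (19767·10785 / 9991) = (19767 / 9991)·(10785 / 9991).
First factor (19767 / 9991):
Reduce the numerator: 19767 ≡ 9776 (mod 9991), so (19767 / 9991) = (9776 / 9991).
Factor out 2: 9776 = 2^4·611. Since 9991 ≡ 7 (mod 8), (2 / 9991) = +1, and (2 / 9991)^4 = +1. Now have (611 / 9991).
Both 611 ≡ 3 and 9991 ≡ 3 (mod 4), so reciprocity gives (611 / 9991) = -(9991 / 611). Reduce: 9991 ≡ 215 (mod 611). Now have -(215 / 611).
Both 215 ≡ 3 and 611 ≡ 3 (mod 4), so reciprocity gives (215 / 611) = -(611 / 215). Reduce: 611 ≡ 181 (mod 215). Now have (181 / 215).
181 ≡ 1 (mod 4), so quadratic reciprocity gives (181 / 215) = (215 / 181). Reduce: 215 ≡ 34 (mod 181). Now have (34 / 181).
Factor out 2: 34 = 2·17. Since 181 ≡ 5 (mod 8), (2 / 181) = -1. Now have -(17 / 181).
17 ≡ 1 (mod 4), so quadratic reciprocity gives (17 / 181) = (181 / 17). Reduce: 181 ≡ 11 (mod 17). Now have -(11 / 17).
17 ≡ 1 (mod 4), so quadratic reciprocity gives (11 / 17) = (17 / 11). Reduce: 17 ≡ 6 (mod 11). Now have -(6 / 11).
Factor out 2: 6 = 2·3. Since 11 ≡ 3 (mod 8), (2 / 11) = -1. Now have (3 / 11).
Both 3 ≡ 3 and 11 ≡ 3 (mod 4), so reciprocity gives (3 / 11) = -(11 / 3). Reduce: 11 ≡ 2 (mod 3). Now have -(2 / 3).
Factor out 2: 2 = 2. Since 3 ≡ 3 (mod 8), (2 / 3) = -1. Now have (1 / 3).
(1 / 3) = 1. Collecting the sign factors: 1.
Second factor (10785 / 9991):
Reduce the numerator: 10785 ≡ 794 (mod 9991), so (10785 / 9991) = (794 / 9991).
Factor out 2: 794 = 2·397. Since 9991 ≡ 7 (mod 8), (2 / 9991) = +1. Now have (397 / 9991).
397 ≡ 1 (mod 4), so quadratic reciprocity gives (397 / 9991) = (9991 / 397). Reduce: 9991 ≡ 66 (mod 397). Now have (66 / 397).
Factor out 2: 66 = 2·33. Since 397 ≡ 5 (mod 8), (2 / 397) = -1. Now have -(33 / 397).
33 ≡ 1 (mod 4), so quadratic reciprocity gives (33 / 397) = (397 / 33). Reduce: 397 ≡ 1 (mod 33). Now have -(1 / 33).
(1 / 33) = 1. Collecting the sign factors: -1.
Product: (1)·(-1) = -1.

-1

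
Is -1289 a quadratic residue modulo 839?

Pull out -1: (-1289/839) = (-1/839)·(1289/839). Since 839 ≡ 3 (mod 4), (-1/839) = -1. Now have -(1289/839).
Reduce the numerator: 1289 ≡ 450 (mod 839), so (1289/839) = (450/839).
Factor out 2: 450 = 2·225. Since 839 ≡ 7 (mod 8), (2/839) = +1. Now have -(225/839).
225 ≡ 1 (mod 4), so quadratic reciprocity gives (225/839) = (839/225). Reduce: 839 ≡ 164 (mod 225). Now have -(164/225).
Factor out 2: 164 = 2^2·41. Since 225 ≡ 1 (mod 8), (2/225) = +1, and (2/225)^2 = +1. Now have -(41/225).
41 ≡ 1 (mod 4), so quadratic reciprocity gives (41/225) = (225/41). Reduce: 225 ≡ 20 (mod 41). Now have -(20/41).
Factor out 2: 20 = 2^2·5. Since 41 ≡ 1 (mod 8), (2/41) = +1, and (2/41)^2 = +1. Now have -(5/41).
5 ≡ 1 (mod 4), so quadratic reciprocity gives (5/41) = (41/5). Reduce: 41 ≡ 1 (mod 5). Now have -(1/5).
(1/5) = 1. Collecting the sign factors: -1.
(-1289/839) = -1, and 839 is prime, so -1289 is not a quadratic residue mod 839.

no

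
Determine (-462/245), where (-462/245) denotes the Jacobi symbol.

0

(-462/245)
  = (462/245)    [245 ≡ 1 mod 4 ⇒ (-1/245) = +1]
  = (217/245)    [462 ≡ 217 mod 245]
  = (245/217)    [QR: 217 ≡ 1 mod 4, sign kept]
  = (28/217)    [245 ≡ 28 mod 217]
  = (7/217)    [217 ≡ 1 mod 8 ⇒ (2/217)^2 = +1]
  = (217/7)    [QR: 217 ≡ 1 mod 4, sign kept]
  = (0/7)    [217 ≡ 0 mod 7]
  = 0    [numerator 0, gcd > 1]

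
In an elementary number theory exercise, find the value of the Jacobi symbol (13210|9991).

1

(13210|9991)
  = (3219|9991)    [13210 ≡ 3219 mod 9991]
  = -(9991|3219)    [QR: both ≡ 3 mod 4, sign flips]
  = -(334|3219)    [9991 ≡ 334 mod 3219]
  = (167|3219)    [3219 ≡ 3 mod 8 ⇒ (2|3219) = -1]
  = -(3219|167)    [QR: both ≡ 3 mod 4, sign flips]
  = -(46|167)    [3219 ≡ 46 mod 167]
  = -(23|167)    [167 ≡ 7 mod 8 ⇒ (2|167) = +1]
  = (167|23)    [QR: both ≡ 3 mod 4, sign flips]
  = (6|23)    [167 ≡ 6 mod 23]
  = (3|23)    [23 ≡ 7 mod 8 ⇒ (2|23) = +1]
  = -(23|3)    [QR: both ≡ 3 mod 4, sign flips]
  = -(2|3)    [23 ≡ 2 mod 3]
  = (1|3)    [3 ≡ 3 mod 8 ⇒ (2|3) = -1]
  = 1    [(1|3) = 1]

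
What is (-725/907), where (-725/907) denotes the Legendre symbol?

1

(-725/907)
  = (182/907)    [-725 ≡ 182 mod 907]
  = -(91/907)    [907 ≡ 3 mod 8 ⇒ (2/907) = -1]
  = (907/91)    [QR: both ≡ 3 mod 4, sign flips]
  = (88/91)    [907 ≡ 88 mod 91]
  = -(11/91)    [91 ≡ 3 mod 8 ⇒ (2/91)^3 = -1]
  = (91/11)    [QR: both ≡ 3 mod 4, sign flips]
  = (3/11)    [91 ≡ 3 mod 11]
  = -(11/3)    [QR: both ≡ 3 mod 4, sign flips]
  = -(2/3)    [11 ≡ 2 mod 3]
  = (1/3)    [3 ≡ 3 mod 8 ⇒ (2/3) = -1]
  = 1    [(1/3) = 1]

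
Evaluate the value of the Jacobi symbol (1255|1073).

Reduce the numerator: 1255 ≡ 182 (mod 1073), so (1255|1073) = (182|1073).
Factor out 2: 182 = 2·91. Since 1073 ≡ 1 (mod 8), (2|1073) = +1. Now have (91|1073).
1073 ≡ 1 (mod 4), so quadratic reciprocity gives (91|1073) = (1073|91). Reduce: 1073 ≡ 72 (mod 91). Now have (72|91).
Factor out 2: 72 = 2^3·9. Since 91 ≡ 3 (mod 8), (2|91) = -1, and (2|91)^3 = -1. Now have -(9|91).
9 ≡ 1 (mod 4), so quadratic reciprocity gives (9|91) = (91|9). Reduce: 91 ≡ 1 (mod 9). Now have -(1|9).
(1|9) = 1. Collecting the sign factors: -1.

-1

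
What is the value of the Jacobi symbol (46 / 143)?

1

Factor out 2: 46 = 2·23. Since 143 ≡ 7 (mod 8), (2 / 143) = +1. Now have (23 / 143).
Both 23 ≡ 3 and 143 ≡ 3 (mod 4), so reciprocity gives (23 / 143) = -(143 / 23). Reduce: 143 ≡ 5 (mod 23). Now have -(5 / 23).
5 ≡ 1 (mod 4), so quadratic reciprocity gives (5 / 23) = (23 / 5). Reduce: 23 ≡ 3 (mod 5). Now have -(3 / 5).
5 ≡ 1 (mod 4), so quadratic reciprocity gives (3 / 5) = (5 / 3). Reduce: 5 ≡ 2 (mod 3). Now have -(2 / 3).
Factor out 2: 2 = 2. Since 3 ≡ 3 (mod 8), (2 / 3) = -1. Now have (1 / 3).
(1 / 3) = 1. Collecting the sign factors: 1.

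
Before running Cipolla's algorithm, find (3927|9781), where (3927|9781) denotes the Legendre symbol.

9781 ≡ 1 (mod 4), so quadratic reciprocity gives (3927|9781) = (9781|3927). Reduce: 9781 ≡ 1927 (mod 3927). Now have (1927|3927).
Both 1927 ≡ 3 and 3927 ≡ 3 (mod 4), so reciprocity gives (1927|3927) = -(3927|1927). Reduce: 3927 ≡ 73 (mod 1927). Now have -(73|1927).
73 ≡ 1 (mod 4), so quadratic reciprocity gives (73|1927) = (1927|73). Reduce: 1927 ≡ 29 (mod 73). Now have -(29|73).
29 ≡ 1 (mod 4), so quadratic reciprocity gives (29|73) = (73|29). Reduce: 73 ≡ 15 (mod 29). Now have -(15|29).
29 ≡ 1 (mod 4), so quadratic reciprocity gives (15|29) = (29|15). Reduce: 29 ≡ 14 (mod 15). Now have -(14|15).
Factor out 2: 14 = 2·7. Since 15 ≡ 7 (mod 8), (2|15) = +1. Now have -(7|15).
Both 7 ≡ 3 and 15 ≡ 3 (mod 4), so reciprocity gives (7|15) = -(15|7). Reduce: 15 ≡ 1 (mod 7). Now have (1|7).
(1|7) = 1. Collecting the sign factors: 1.

1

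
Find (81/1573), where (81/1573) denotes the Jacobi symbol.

1

(81/1573)
  = (1573/81)    [QR: 81 ≡ 1 mod 4, sign kept]
  = (34/81)    [1573 ≡ 34 mod 81]
  = (17/81)    [81 ≡ 1 mod 8 ⇒ (2/81) = +1]
  = (81/17)    [QR: 17 ≡ 1 mod 4, sign kept]
  = (13/17)    [81 ≡ 13 mod 17]
  = (17/13)    [QR: 13 ≡ 1 mod 4, sign kept]
  = (4/13)    [17 ≡ 4 mod 13]
  = (1/13)    [13 ≡ 5 mod 8 ⇒ (2/13)^2 = +1]
  = 1    [(1/13) = 1]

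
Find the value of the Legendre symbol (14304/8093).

(14304/8093)
  = (6211/8093)    [14304 ≡ 6211 mod 8093]
  = (8093/6211)    [QR: 8093 ≡ 1 mod 4, sign kept]
  = (1882/6211)    [8093 ≡ 1882 mod 6211]
  = -(941/6211)    [6211 ≡ 3 mod 8 ⇒ (2/6211) = -1]
  = -(6211/941)    [QR: 941 ≡ 1 mod 4, sign kept]
  = -(565/941)    [6211 ≡ 565 mod 941]
  = -(941/565)    [QR: 565 ≡ 1 mod 4, sign kept]
  = -(376/565)    [941 ≡ 376 mod 565]
  = (47/565)    [565 ≡ 5 mod 8 ⇒ (2/565)^3 = -1]
  = (565/47)    [QR: 565 ≡ 1 mod 4, sign kept]
  = (1/47)    [565 ≡ 1 mod 47]
  = 1    [(1/47) = 1]

1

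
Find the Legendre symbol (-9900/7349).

1

Reduce the numerator: -9900 ≡ 4798 (mod 7349), so (-9900/7349) = (4798/7349).
Factor out 2: 4798 = 2·2399. Since 7349 ≡ 5 (mod 8), (2/7349) = -1. Now have -(2399/7349).
7349 ≡ 1 (mod 4), so quadratic reciprocity gives (2399/7349) = (7349/2399). Reduce: 7349 ≡ 152 (mod 2399). Now have -(152/2399).
Factor out 2: 152 = 2^3·19. Since 2399 ≡ 7 (mod 8), (2/2399) = +1, and (2/2399)^3 = +1. Now have -(19/2399).
Both 19 ≡ 3 and 2399 ≡ 3 (mod 4), so reciprocity gives (19/2399) = -(2399/19). Reduce: 2399 ≡ 5 (mod 19). Now have (5/19).
5 ≡ 1 (mod 4), so quadratic reciprocity gives (5/19) = (19/5). Reduce: 19 ≡ 4 (mod 5). Now have (4/5).
Factor out 2: 4 = 2^2. Since 5 ≡ 5 (mod 8), (2/5) = -1, and (2/5)^2 = +1. Now have (1/5).
(1/5) = 1. Collecting the sign factors: 1.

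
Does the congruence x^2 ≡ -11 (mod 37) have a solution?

yes

(-11/37)
  = (26/37)    [-11 ≡ 26 mod 37]
  = -(13/37)    [37 ≡ 5 mod 8 ⇒ (2/37) = -1]
  = -(37/13)    [QR: 13 ≡ 1 mod 4, sign kept]
  = -(11/13)    [37 ≡ 11 mod 13]
  = -(13/11)    [QR: 13 ≡ 1 mod 4, sign kept]
  = -(2/11)    [13 ≡ 2 mod 11]
  = (1/11)    [11 ≡ 3 mod 8 ⇒ (2/11) = -1]
  = 1    [(1/11) = 1]
(-11/37) = 1, and 37 is prime, so -11 is a quadratic residue mod 37.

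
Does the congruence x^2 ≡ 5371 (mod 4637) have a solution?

Reduce the numerator: 5371 ≡ 734 (mod 4637), so (5371/4637) = (734/4637).
Factor out 2: 734 = 2·367. Since 4637 ≡ 5 (mod 8), (2/4637) = -1. Now have -(367/4637).
4637 ≡ 1 (mod 4), so quadratic reciprocity gives (367/4637) = (4637/367). Reduce: 4637 ≡ 233 (mod 367). Now have -(233/367).
233 ≡ 1 (mod 4), so quadratic reciprocity gives (233/367) = (367/233). Reduce: 367 ≡ 134 (mod 233). Now have -(134/233).
Factor out 2: 134 = 2·67. Since 233 ≡ 1 (mod 8), (2/233) = +1. Now have -(67/233).
233 ≡ 1 (mod 4), so quadratic reciprocity gives (67/233) = (233/67). Reduce: 233 ≡ 32 (mod 67). Now have -(32/67).
Factor out 2: 32 = 2^5. Since 67 ≡ 3 (mod 8), (2/67) = -1, and (2/67)^5 = -1. Now have (1/67).
(1/67) = 1. Collecting the sign factors: 1.
(5371/4637) = 1, and 4637 is prime, so 5371 is a quadratic residue mod 4637.

yes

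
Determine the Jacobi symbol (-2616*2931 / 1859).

By multiplicativity, (-2616·2931 / 1859) = (-2616 / 1859)·(2931 / 1859).
First factor (-2616 / 1859):
(-2616 / 1859)
  = (1102 / 1859)    [-2616 ≡ 1102 mod 1859]
  = -(551 / 1859)    [1859 ≡ 3 mod 8 ⇒ (2 / 1859) = -1]
  = (1859 / 551)    [QR: both ≡ 3 mod 4, sign flips]
  = (206 / 551)    [1859 ≡ 206 mod 551]
  = (103 / 551)    [551 ≡ 7 mod 8 ⇒ (2 / 551) = +1]
  = -(551 / 103)    [QR: both ≡ 3 mod 4, sign flips]
  = -(36 / 103)    [551 ≡ 36 mod 103]
  = -(9 / 103)    [103 ≡ 7 mod 8 ⇒ (2 / 103)^2 = +1]
  = -(103 / 9)    [QR: 9 ≡ 1 mod 4, sign kept]
  = -(4 / 9)    [103 ≡ 4 mod 9]
  = -(1 / 9)    [9 ≡ 1 mod 8 ⇒ (2 / 9)^2 = +1]
  = -1    [(1 / 9) = 1]
Second factor (2931 / 1859):
(2931 / 1859)
  = (1072 / 1859)    [2931 ≡ 1072 mod 1859]
  = (67 / 1859)    [1859 ≡ 3 mod 8 ⇒ (2 / 1859)^4 = +1]
  = -(1859 / 67)    [QR: both ≡ 3 mod 4, sign flips]
  = -(50 / 67)    [1859 ≡ 50 mod 67]
  = (25 / 67)    [67 ≡ 3 mod 8 ⇒ (2 / 67) = -1]
  = (67 / 25)    [QR: 25 ≡ 1 mod 4, sign kept]
  = (17 / 25)    [67 ≡ 17 mod 25]
  = (25 / 17)    [QR: 17 ≡ 1 mod 4, sign kept]
  = (8 / 17)    [25 ≡ 8 mod 17]
  = (1 / 17)    [17 ≡ 1 mod 8 ⇒ (2 / 17)^3 = +1]
  = 1    [(1 / 17) = 1]
Product: (-1)·(1) = -1.

-1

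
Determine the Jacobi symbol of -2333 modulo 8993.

Pull out -1: (-2333|8993) = (-1|8993)·(2333|8993). Since 8993 ≡ 1 (mod 4), (-1|8993) = +1. Now have (2333|8993).
2333 ≡ 1 (mod 4), so quadratic reciprocity gives (2333|8993) = (8993|2333). Reduce: 8993 ≡ 1994 (mod 2333). Now have (1994|2333).
Factor out 2: 1994 = 2·997. Since 2333 ≡ 5 (mod 8), (2|2333) = -1. Now have -(997|2333).
997 ≡ 1 (mod 4), so quadratic reciprocity gives (997|2333) = (2333|997). Reduce: 2333 ≡ 339 (mod 997). Now have -(339|997).
997 ≡ 1 (mod 4), so quadratic reciprocity gives (339|997) = (997|339). Reduce: 997 ≡ 319 (mod 339). Now have -(319|339).
Both 319 ≡ 3 and 339 ≡ 3 (mod 4), so reciprocity gives (319|339) = -(339|319). Reduce: 339 ≡ 20 (mod 319). Now have (20|319).
Factor out 2: 20 = 2^2·5. Since 319 ≡ 7 (mod 8), (2|319) = +1, and (2|319)^2 = +1. Now have (5|319).
5 ≡ 1 (mod 4), so quadratic reciprocity gives (5|319) = (319|5). Reduce: 319 ≡ 4 (mod 5). Now have (4|5).
Factor out 2: 4 = 2^2. Since 5 ≡ 5 (mod 8), (2|5) = -1, and (2|5)^2 = +1. Now have (1|5).
(1|5) = 1. Collecting the sign factors: 1.

1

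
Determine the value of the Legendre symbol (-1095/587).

(-1095/587)
  = -(1095/587)    [587 ≡ 3 mod 4 ⇒ (-1/587) = -1]
  = -(508/587)    [1095 ≡ 508 mod 587]
  = -(127/587)    [587 ≡ 3 mod 8 ⇒ (2/587)^2 = +1]
  = (587/127)    [QR: both ≡ 3 mod 4, sign flips]
  = (79/127)    [587 ≡ 79 mod 127]
  = -(127/79)    [QR: both ≡ 3 mod 4, sign flips]
  = -(48/79)    [127 ≡ 48 mod 79]
  = -(3/79)    [79 ≡ 7 mod 8 ⇒ (2/79)^4 = +1]
  = (79/3)    [QR: both ≡ 3 mod 4, sign flips]
  = (1/3)    [79 ≡ 1 mod 3]
  = 1    [(1/3) = 1]

1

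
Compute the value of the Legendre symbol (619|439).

1

(619|439)
  = (180|439)    [619 ≡ 180 mod 439]
  = (45|439)    [439 ≡ 7 mod 8 ⇒ (2|439)^2 = +1]
  = (439|45)    [QR: 45 ≡ 1 mod 4, sign kept]
  = (34|45)    [439 ≡ 34 mod 45]
  = -(17|45)    [45 ≡ 5 mod 8 ⇒ (2|45) = -1]
  = -(45|17)    [QR: 17 ≡ 1 mod 4, sign kept]
  = -(11|17)    [45 ≡ 11 mod 17]
  = -(17|11)    [QR: 17 ≡ 1 mod 4, sign kept]
  = -(6|11)    [17 ≡ 6 mod 11]
  = (3|11)    [11 ≡ 3 mod 8 ⇒ (2|11) = -1]
  = -(11|3)    [QR: both ≡ 3 mod 4, sign flips]
  = -(2|3)    [11 ≡ 2 mod 3]
  = (1|3)    [3 ≡ 3 mod 8 ⇒ (2|3) = -1]
  = 1    [(1|3) = 1]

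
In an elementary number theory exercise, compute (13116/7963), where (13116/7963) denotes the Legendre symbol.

(13116/7963)
  = (5153/7963)    [13116 ≡ 5153 mod 7963]
  = (7963/5153)    [QR: 5153 ≡ 1 mod 4, sign kept]
  = (2810/5153)    [7963 ≡ 2810 mod 5153]
  = (1405/5153)    [5153 ≡ 1 mod 8 ⇒ (2/5153) = +1]
  = (5153/1405)    [QR: 1405 ≡ 1 mod 4, sign kept]
  = (938/1405)    [5153 ≡ 938 mod 1405]
  = -(469/1405)    [1405 ≡ 5 mod 8 ⇒ (2/1405) = -1]
  = -(1405/469)    [QR: 469 ≡ 1 mod 4, sign kept]
  = -(467/469)    [1405 ≡ 467 mod 469]
  = -(469/467)    [QR: 469 ≡ 1 mod 4, sign kept]
  = -(2/467)    [469 ≡ 2 mod 467]
  = (1/467)    [467 ≡ 3 mod 8 ⇒ (2/467) = -1]
  = 1    [(1/467) = 1]

1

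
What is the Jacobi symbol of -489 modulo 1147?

-1

Pull out -1: (-489/1147) = (-1/1147)·(489/1147). Since 1147 ≡ 3 (mod 4), (-1/1147) = -1. Now have -(489/1147).
489 ≡ 1 (mod 4), so quadratic reciprocity gives (489/1147) = (1147/489). Reduce: 1147 ≡ 169 (mod 489). Now have -(169/489).
169 ≡ 1 (mod 4), so quadratic reciprocity gives (169/489) = (489/169). Reduce: 489 ≡ 151 (mod 169). Now have -(151/169).
169 ≡ 1 (mod 4), so quadratic reciprocity gives (151/169) = (169/151). Reduce: 169 ≡ 18 (mod 151). Now have -(18/151).
Factor out 2: 18 = 2·9. Since 151 ≡ 7 (mod 8), (2/151) = +1. Now have -(9/151).
9 ≡ 1 (mod 4), so quadratic reciprocity gives (9/151) = (151/9). Reduce: 151 ≡ 7 (mod 9). Now have -(7/9).
9 ≡ 1 (mod 4), so quadratic reciprocity gives (7/9) = (9/7). Reduce: 9 ≡ 2 (mod 7). Now have -(2/7).
Factor out 2: 2 = 2. Since 7 ≡ 7 (mod 8), (2/7) = +1. Now have -(1/7).
(1/7) = 1. Collecting the sign factors: -1.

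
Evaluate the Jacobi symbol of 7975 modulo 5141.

-1

(7975|5141)
  = (2834|5141)    [7975 ≡ 2834 mod 5141]
  = -(1417|5141)    [5141 ≡ 5 mod 8 ⇒ (2|5141) = -1]
  = -(5141|1417)    [QR: 1417 ≡ 1 mod 4, sign kept]
  = -(890|1417)    [5141 ≡ 890 mod 1417]
  = -(445|1417)    [1417 ≡ 1 mod 8 ⇒ (2|1417) = +1]
  = -(1417|445)    [QR: 445 ≡ 1 mod 4, sign kept]
  = -(82|445)    [1417 ≡ 82 mod 445]
  = (41|445)    [445 ≡ 5 mod 8 ⇒ (2|445) = -1]
  = (445|41)    [QR: 41 ≡ 1 mod 4, sign kept]
  = (35|41)    [445 ≡ 35 mod 41]
  = (41|35)    [QR: 41 ≡ 1 mod 4, sign kept]
  = (6|35)    [41 ≡ 6 mod 35]
  = -(3|35)    [35 ≡ 3 mod 8 ⇒ (2|35) = -1]
  = (35|3)    [QR: both ≡ 3 mod 4, sign flips]
  = (2|3)    [35 ≡ 2 mod 3]
  = -(1|3)    [3 ≡ 3 mod 8 ⇒ (2|3) = -1]
  = -1    [(1|3) = 1]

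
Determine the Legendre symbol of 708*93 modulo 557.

-1

By multiplicativity, (708·93|557) = (708|557)·(93|557).
First factor (708|557):
(708|557)
  = (151|557)    [708 ≡ 151 mod 557]
  = (557|151)    [QR: 557 ≡ 1 mod 4, sign kept]
  = (104|151)    [557 ≡ 104 mod 151]
  = (13|151)    [151 ≡ 7 mod 8 ⇒ (2|151)^3 = +1]
  = (151|13)    [QR: 13 ≡ 1 mod 4, sign kept]
  = (8|13)    [151 ≡ 8 mod 13]
  = -(1|13)    [13 ≡ 5 mod 8 ⇒ (2|13)^3 = -1]
  = -1    [(1|13) = 1]
Second factor (93|557):
(93|557)
  = (557|93)    [QR: 93 ≡ 1 mod 4, sign kept]
  = (92|93)    [557 ≡ 92 mod 93]
  = (23|93)    [93 ≡ 5 mod 8 ⇒ (2|93)^2 = +1]
  = (93|23)    [QR: 93 ≡ 1 mod 4, sign kept]
  = (1|23)    [93 ≡ 1 mod 23]
  = 1    [(1|23) = 1]
Product: (-1)·(1) = -1.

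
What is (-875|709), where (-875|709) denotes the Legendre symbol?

1

Reduce the numerator: -875 ≡ 543 (mod 709), so (-875|709) = (543|709).
709 ≡ 1 (mod 4), so quadratic reciprocity gives (543|709) = (709|543). Reduce: 709 ≡ 166 (mod 543). Now have (166|543).
Factor out 2: 166 = 2·83. Since 543 ≡ 7 (mod 8), (2|543) = +1. Now have (83|543).
Both 83 ≡ 3 and 543 ≡ 3 (mod 4), so reciprocity gives (83|543) = -(543|83). Reduce: 543 ≡ 45 (mod 83). Now have -(45|83).
45 ≡ 1 (mod 4), so quadratic reciprocity gives (45|83) = (83|45). Reduce: 83 ≡ 38 (mod 45). Now have -(38|45).
Factor out 2: 38 = 2·19. Since 45 ≡ 5 (mod 8), (2|45) = -1. Now have (19|45).
45 ≡ 1 (mod 4), so quadratic reciprocity gives (19|45) = (45|19). Reduce: 45 ≡ 7 (mod 19). Now have (7|19).
Both 7 ≡ 3 and 19 ≡ 3 (mod 4), so reciprocity gives (7|19) = -(19|7). Reduce: 19 ≡ 5 (mod 7). Now have -(5|7).
5 ≡ 1 (mod 4), so quadratic reciprocity gives (5|7) = (7|5). Reduce: 7 ≡ 2 (mod 5). Now have -(2|5).
Factor out 2: 2 = 2. Since 5 ≡ 5 (mod 8), (2|5) = -1. Now have (1|5).
(1|5) = 1. Collecting the sign factors: 1.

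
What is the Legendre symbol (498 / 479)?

Reduce the numerator: 498 ≡ 19 (mod 479), so (498 / 479) = (19 / 479).
Both 19 ≡ 3 and 479 ≡ 3 (mod 4), so reciprocity gives (19 / 479) = -(479 / 19). Reduce: 479 ≡ 4 (mod 19). Now have -(4 / 19).
Factor out 2: 4 = 2^2. Since 19 ≡ 3 (mod 8), (2 / 19) = -1, and (2 / 19)^2 = +1. Now have -(1 / 19).
(1 / 19) = 1. Collecting the sign factors: -1.

-1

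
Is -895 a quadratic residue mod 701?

Reduce the numerator: -895 ≡ 507 (mod 701), so (-895|701) = (507|701).
701 ≡ 1 (mod 4), so quadratic reciprocity gives (507|701) = (701|507). Reduce: 701 ≡ 194 (mod 507). Now have (194|507).
Factor out 2: 194 = 2·97. Since 507 ≡ 3 (mod 8), (2|507) = -1. Now have -(97|507).
97 ≡ 1 (mod 4), so quadratic reciprocity gives (97|507) = (507|97). Reduce: 507 ≡ 22 (mod 97). Now have -(22|97).
Factor out 2: 22 = 2·11. Since 97 ≡ 1 (mod 8), (2|97) = +1. Now have -(11|97).
97 ≡ 1 (mod 4), so quadratic reciprocity gives (11|97) = (97|11). Reduce: 97 ≡ 9 (mod 11). Now have -(9|11).
9 ≡ 1 (mod 4), so quadratic reciprocity gives (9|11) = (11|9). Reduce: 11 ≡ 2 (mod 9). Now have -(2|9).
Factor out 2: 2 = 2. Since 9 ≡ 1 (mod 8), (2|9) = +1. Now have -(1|9).
(1|9) = 1. Collecting the sign factors: -1.
The Legendre symbol is -1, so x^2 ≡ -895 (mod 701) has no solution.

no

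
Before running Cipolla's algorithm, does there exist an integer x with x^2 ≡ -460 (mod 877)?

(-460|877)
  = (417|877)    [-460 ≡ 417 mod 877]
  = (877|417)    [QR: 417 ≡ 1 mod 4, sign kept]
  = (43|417)    [877 ≡ 43 mod 417]
  = (417|43)    [QR: 417 ≡ 1 mod 4, sign kept]
  = (30|43)    [417 ≡ 30 mod 43]
  = -(15|43)    [43 ≡ 3 mod 8 ⇒ (2|43) = -1]
  = (43|15)    [QR: both ≡ 3 mod 4, sign flips]
  = (13|15)    [43 ≡ 13 mod 15]
  = (15|13)    [QR: 13 ≡ 1 mod 4, sign kept]
  = (2|13)    [15 ≡ 2 mod 13]
  = -(1|13)    [13 ≡ 5 mod 8 ⇒ (2|13) = -1]
  = -1    [(1|13) = 1]
The Legendre symbol is -1, so x^2 ≡ -460 (mod 877) has no solution.

no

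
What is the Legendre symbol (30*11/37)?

1

By multiplicativity, (30·11/37) = (30/37)·(11/37).
First factor (30/37):
Factor out 2: 30 = 2·15. Since 37 ≡ 5 (mod 8), (2/37) = -1. Now have -(15/37).
37 ≡ 1 (mod 4), so quadratic reciprocity gives (15/37) = (37/15). Reduce: 37 ≡ 7 (mod 15). Now have -(7/15).
Both 7 ≡ 3 and 15 ≡ 3 (mod 4), so reciprocity gives (7/15) = -(15/7). Reduce: 15 ≡ 1 (mod 7). Now have (1/7).
(1/7) = 1. Collecting the sign factors: 1.
Second factor (11/37):
37 ≡ 1 (mod 4), so quadratic reciprocity gives (11/37) = (37/11). Reduce: 37 ≡ 4 (mod 11). Now have (4/11).
Factor out 2: 4 = 2^2. Since 11 ≡ 3 (mod 8), (2/11) = -1, and (2/11)^2 = +1. Now have (1/11).
(1/11) = 1. Collecting the sign factors: 1.
Product: (1)·(1) = 1.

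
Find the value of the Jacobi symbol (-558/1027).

-1

(-558/1027)
  = -(558/1027)    [1027 ≡ 3 mod 4 ⇒ (-1/1027) = -1]
  = (279/1027)    [1027 ≡ 3 mod 8 ⇒ (2/1027) = -1]
  = -(1027/279)    [QR: both ≡ 3 mod 4, sign flips]
  = -(190/279)    [1027 ≡ 190 mod 279]
  = -(95/279)    [279 ≡ 7 mod 8 ⇒ (2/279) = +1]
  = (279/95)    [QR: both ≡ 3 mod 4, sign flips]
  = (89/95)    [279 ≡ 89 mod 95]
  = (95/89)    [QR: 89 ≡ 1 mod 4, sign kept]
  = (6/89)    [95 ≡ 6 mod 89]
  = (3/89)    [89 ≡ 1 mod 8 ⇒ (2/89) = +1]
  = (89/3)    [QR: 89 ≡ 1 mod 4, sign kept]
  = (2/3)    [89 ≡ 2 mod 3]
  = -(1/3)    [3 ≡ 3 mod 8 ⇒ (2/3) = -1]
  = -1    [(1/3) = 1]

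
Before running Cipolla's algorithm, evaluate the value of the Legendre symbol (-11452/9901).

(-11452/9901)
  = (8350/9901)    [-11452 ≡ 8350 mod 9901]
  = -(4175/9901)    [9901 ≡ 5 mod 8 ⇒ (2/9901) = -1]
  = -(9901/4175)    [QR: 9901 ≡ 1 mod 4, sign kept]
  = -(1551/4175)    [9901 ≡ 1551 mod 4175]
  = (4175/1551)    [QR: both ≡ 3 mod 4, sign flips]
  = (1073/1551)    [4175 ≡ 1073 mod 1551]
  = (1551/1073)    [QR: 1073 ≡ 1 mod 4, sign kept]
  = (478/1073)    [1551 ≡ 478 mod 1073]
  = (239/1073)    [1073 ≡ 1 mod 8 ⇒ (2/1073) = +1]
  = (1073/239)    [QR: 1073 ≡ 1 mod 4, sign kept]
  = (117/239)    [1073 ≡ 117 mod 239]
  = (239/117)    [QR: 117 ≡ 1 mod 4, sign kept]
  = (5/117)    [239 ≡ 5 mod 117]
  = (117/5)    [QR: 5 ≡ 1 mod 4, sign kept]
  = (2/5)    [117 ≡ 2 mod 5]
  = -(1/5)    [5 ≡ 5 mod 8 ⇒ (2/5) = -1]
  = -1    [(1/5) = 1]

-1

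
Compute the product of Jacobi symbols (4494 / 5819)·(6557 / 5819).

-1

By multiplicativity, (4494·6557 / 5819) = (4494 / 5819)·(6557 / 5819).
First factor (4494 / 5819):
Factor out 2: 4494 = 2·2247. Since 5819 ≡ 3 (mod 8), (2 / 5819) = -1. Now have -(2247 / 5819).
Both 2247 ≡ 3 and 5819 ≡ 3 (mod 4), so reciprocity gives (2247 / 5819) = -(5819 / 2247). Reduce: 5819 ≡ 1325 (mod 2247). Now have (1325 / 2247).
1325 ≡ 1 (mod 4), so quadratic reciprocity gives (1325 / 2247) = (2247 / 1325). Reduce: 2247 ≡ 922 (mod 1325). Now have (922 / 1325).
Factor out 2: 922 = 2·461. Since 1325 ≡ 5 (mod 8), (2 / 1325) = -1. Now have -(461 / 1325).
461 ≡ 1 (mod 4), so quadratic reciprocity gives (461 / 1325) = (1325 / 461). Reduce: 1325 ≡ 403 (mod 461). Now have -(403 / 461).
461 ≡ 1 (mod 4), so quadratic reciprocity gives (403 / 461) = (461 / 403). Reduce: 461 ≡ 58 (mod 403). Now have -(58 / 403).
Factor out 2: 58 = 2·29. Since 403 ≡ 3 (mod 8), (2 / 403) = -1. Now have (29 / 403).
29 ≡ 1 (mod 4), so quadratic reciprocity gives (29 / 403) = (403 / 29). Reduce: 403 ≡ 26 (mod 29). Now have (26 / 29).
Factor out 2: 26 = 2·13. Since 29 ≡ 5 (mod 8), (2 / 29) = -1. Now have -(13 / 29).
13 ≡ 1 (mod 4), so quadratic reciprocity gives (13 / 29) = (29 / 13). Reduce: 29 ≡ 3 (mod 13). Now have -(3 / 13).
13 ≡ 1 (mod 4), so quadratic reciprocity gives (3 / 13) = (13 / 3). Reduce: 13 ≡ 1 (mod 3). Now have -(1 / 3).
(1 / 3) = 1. Collecting the sign factors: -1.
Second factor (6557 / 5819):
Reduce the numerator: 6557 ≡ 738 (mod 5819), so (6557 / 5819) = (738 / 5819).
Factor out 2: 738 = 2·369. Since 5819 ≡ 3 (mod 8), (2 / 5819) = -1. Now have -(369 / 5819).
369 ≡ 1 (mod 4), so quadratic reciprocity gives (369 / 5819) = (5819 / 369). Reduce: 5819 ≡ 284 (mod 369). Now have -(284 / 369).
Factor out 2: 284 = 2^2·71. Since 369 ≡ 1 (mod 8), (2 / 369) = +1, and (2 / 369)^2 = +1. Now have -(71 / 369).
369 ≡ 1 (mod 4), so quadratic reciprocity gives (71 / 369) = (369 / 71). Reduce: 369 ≡ 14 (mod 71). Now have -(14 / 71).
Factor out 2: 14 = 2·7. Since 71 ≡ 7 (mod 8), (2 / 71) = +1. Now have -(7 / 71).
Both 7 ≡ 3 and 71 ≡ 3 (mod 4), so reciprocity gives (7 / 71) = -(71 / 7). Reduce: 71 ≡ 1 (mod 7). Now have (1 / 7).
(1 / 7) = 1. Collecting the sign factors: 1.
Product: (-1)·(1) = -1.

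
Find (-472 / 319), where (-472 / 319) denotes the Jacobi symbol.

(-472 / 319)
  = -(472 / 319)    [319 ≡ 3 mod 4 ⇒ (-1 / 319) = -1]
  = -(153 / 319)    [472 ≡ 153 mod 319]
  = -(319 / 153)    [QR: 153 ≡ 1 mod 4, sign kept]
  = -(13 / 153)    [319 ≡ 13 mod 153]
  = -(153 / 13)    [QR: 13 ≡ 1 mod 4, sign kept]
  = -(10 / 13)    [153 ≡ 10 mod 13]
  = (5 / 13)    [13 ≡ 5 mod 8 ⇒ (2 / 13) = -1]
  = (13 / 5)    [QR: 5 ≡ 1 mod 4, sign kept]
  = (3 / 5)    [13 ≡ 3 mod 5]
  = (5 / 3)    [QR: 5 ≡ 1 mod 4, sign kept]
  = (2 / 3)    [5 ≡ 2 mod 3]
  = -(1 / 3)    [3 ≡ 3 mod 8 ⇒ (2 / 3) = -1]
  = -1    [(1 / 3) = 1]

-1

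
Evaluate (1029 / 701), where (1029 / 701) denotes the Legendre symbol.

-1

Reduce the numerator: 1029 ≡ 328 (mod 701), so (1029 / 701) = (328 / 701).
Factor out 2: 328 = 2^3·41. Since 701 ≡ 5 (mod 8), (2 / 701) = -1, and (2 / 701)^3 = -1. Now have -(41 / 701).
41 ≡ 1 (mod 4), so quadratic reciprocity gives (41 / 701) = (701 / 41). Reduce: 701 ≡ 4 (mod 41). Now have -(4 / 41).
Factor out 2: 4 = 2^2. Since 41 ≡ 1 (mod 8), (2 / 41) = +1, and (2 / 41)^2 = +1. Now have -(1 / 41).
(1 / 41) = 1. Collecting the sign factors: -1.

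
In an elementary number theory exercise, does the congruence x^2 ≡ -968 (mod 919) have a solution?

no

Pull out -1: (-968/919) = (-1/919)·(968/919). Since 919 ≡ 3 (mod 4), (-1/919) = -1. Now have -(968/919).
Reduce the numerator: 968 ≡ 49 (mod 919), so (968/919) = (49/919).
49 ≡ 1 (mod 4), so quadratic reciprocity gives (49/919) = (919/49). Reduce: 919 ≡ 37 (mod 49). Now have -(37/49).
37 ≡ 1 (mod 4), so quadratic reciprocity gives (37/49) = (49/37). Reduce: 49 ≡ 12 (mod 37). Now have -(12/37).
Factor out 2: 12 = 2^2·3. Since 37 ≡ 5 (mod 8), (2/37) = -1, and (2/37)^2 = +1. Now have -(3/37).
37 ≡ 1 (mod 4), so quadratic reciprocity gives (3/37) = (37/3). Reduce: 37 ≡ 1 (mod 3). Now have -(1/3).
(1/3) = 1. Collecting the sign factors: -1.
The Legendre symbol is -1, so x^2 ≡ -968 (mod 919) has no solution.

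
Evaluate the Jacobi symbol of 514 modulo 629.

1

Factor out 2: 514 = 2·257. Since 629 ≡ 5 (mod 8), (2 / 629) = -1. Now have -(257 / 629).
257 ≡ 1 (mod 4), so quadratic reciprocity gives (257 / 629) = (629 / 257). Reduce: 629 ≡ 115 (mod 257). Now have -(115 / 257).
257 ≡ 1 (mod 4), so quadratic reciprocity gives (115 / 257) = (257 / 115). Reduce: 257 ≡ 27 (mod 115). Now have -(27 / 115).
Both 27 ≡ 3 and 115 ≡ 3 (mod 4), so reciprocity gives (27 / 115) = -(115 / 27). Reduce: 115 ≡ 7 (mod 27). Now have (7 / 27).
Both 7 ≡ 3 and 27 ≡ 3 (mod 4), so reciprocity gives (7 / 27) = -(27 / 7). Reduce: 27 ≡ 6 (mod 7). Now have -(6 / 7).
Factor out 2: 6 = 2·3. Since 7 ≡ 7 (mod 8), (2 / 7) = +1. Now have -(3 / 7).
Both 3 ≡ 3 and 7 ≡ 3 (mod 4), so reciprocity gives (3 / 7) = -(7 / 3). Reduce: 7 ≡ 1 (mod 3). Now have (1 / 3).
(1 / 3) = 1. Collecting the sign factors: 1.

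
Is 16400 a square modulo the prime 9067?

no

Reduce the numerator: 16400 ≡ 7333 (mod 9067), so (16400/9067) = (7333/9067).
7333 ≡ 1 (mod 4), so quadratic reciprocity gives (7333/9067) = (9067/7333). Reduce: 9067 ≡ 1734 (mod 7333). Now have (1734/7333).
Factor out 2: 1734 = 2·867. Since 7333 ≡ 5 (mod 8), (2/7333) = -1. Now have -(867/7333).
7333 ≡ 1 (mod 4), so quadratic reciprocity gives (867/7333) = (7333/867). Reduce: 7333 ≡ 397 (mod 867). Now have -(397/867).
397 ≡ 1 (mod 4), so quadratic reciprocity gives (397/867) = (867/397). Reduce: 867 ≡ 73 (mod 397). Now have -(73/397).
73 ≡ 1 (mod 4), so quadratic reciprocity gives (73/397) = (397/73). Reduce: 397 ≡ 32 (mod 73). Now have -(32/73).
Factor out 2: 32 = 2^5. Since 73 ≡ 1 (mod 8), (2/73) = +1, and (2/73)^5 = +1. Now have -(1/73).
(1/73) = 1. Collecting the sign factors: -1.
(16400/9067) = -1, and 9067 is prime, so 16400 is not a quadratic residue mod 9067.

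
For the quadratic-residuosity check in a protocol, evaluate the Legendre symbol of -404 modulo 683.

(-404/683)
  = (279/683)    [-404 ≡ 279 mod 683]
  = -(683/279)    [QR: both ≡ 3 mod 4, sign flips]
  = -(125/279)    [683 ≡ 125 mod 279]
  = -(279/125)    [QR: 125 ≡ 1 mod 4, sign kept]
  = -(29/125)    [279 ≡ 29 mod 125]
  = -(125/29)    [QR: 29 ≡ 1 mod 4, sign kept]
  = -(9/29)    [125 ≡ 9 mod 29]
  = -(29/9)    [QR: 9 ≡ 1 mod 4, sign kept]
  = -(2/9)    [29 ≡ 2 mod 9]
  = -(1/9)    [9 ≡ 1 mod 8 ⇒ (2/9) = +1]
  = -1    [(1/9) = 1]

-1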